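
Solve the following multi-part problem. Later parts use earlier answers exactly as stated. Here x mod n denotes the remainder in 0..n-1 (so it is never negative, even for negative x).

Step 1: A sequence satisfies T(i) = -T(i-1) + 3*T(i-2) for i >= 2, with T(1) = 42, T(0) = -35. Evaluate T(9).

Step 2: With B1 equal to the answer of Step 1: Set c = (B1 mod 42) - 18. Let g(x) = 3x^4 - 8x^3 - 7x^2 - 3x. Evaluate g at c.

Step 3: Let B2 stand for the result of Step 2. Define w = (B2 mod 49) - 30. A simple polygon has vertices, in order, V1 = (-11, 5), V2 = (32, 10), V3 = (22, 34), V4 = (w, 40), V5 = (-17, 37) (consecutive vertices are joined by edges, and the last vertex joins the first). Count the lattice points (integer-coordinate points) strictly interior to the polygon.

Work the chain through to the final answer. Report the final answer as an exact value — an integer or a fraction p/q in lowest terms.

Step 1: T(2) = -1*(42) + 3*(-35) = -147; iterating: T(2)=-147, T(3)=273, T(4)=-714, T(5)=1533, T(6)=-3675, T(7)=8274, T(8)=-19299, T(9)=44121; answer 44121
Step 2: B1 = 44121; c = 3; 3*(3)^4 - 8*(3)^3 - 7*(3)^2 - 3*(3)^1 = (243) + (-216) + (-63) + (-9) = -45; answer -45
Step 3: B2 = -45; w = -26; cross terms: (-11*10 - 32*5)=-270, (32*34 - 22*10)=868, (22*40 - -26*34)=1764, (-26*37 - -17*40)=-282, (-17*5 - -11*37)=322; twice the area = |2402| = 2402; area = 1201; boundary points = 1 + 2 + 6 + 3 + 2 = 14; strictly interior points = area - boundary/2 + 1 = 1195; answer 1195

1195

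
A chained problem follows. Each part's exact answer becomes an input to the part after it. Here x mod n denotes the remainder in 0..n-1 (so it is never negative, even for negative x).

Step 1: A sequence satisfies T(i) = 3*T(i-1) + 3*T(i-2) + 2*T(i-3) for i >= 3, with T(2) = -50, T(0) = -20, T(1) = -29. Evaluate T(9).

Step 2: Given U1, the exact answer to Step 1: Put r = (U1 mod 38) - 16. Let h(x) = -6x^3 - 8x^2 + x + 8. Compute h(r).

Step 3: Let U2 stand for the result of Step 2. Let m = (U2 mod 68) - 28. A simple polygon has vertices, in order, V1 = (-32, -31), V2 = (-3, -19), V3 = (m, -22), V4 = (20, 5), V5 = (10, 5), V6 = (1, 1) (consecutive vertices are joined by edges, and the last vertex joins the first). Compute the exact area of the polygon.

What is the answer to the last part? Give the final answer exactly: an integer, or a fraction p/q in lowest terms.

Step 1: T(3) = 3*(-50) + 3*(-29) + 2*(-20) = -277; iterating: T(3)=-277, T(4)=-1039, T(5)=-4048, T(6)=-15815, T(7)=-61667, T(8)=-240542, T(9)=-938257; answer -938257
Step 2: U1 = -938257; r = -15; -6*(-15)^3 - 8*(-15)^2 + 1*(-15)^1 + 8 = (20250) + (-1800) + (-15) + (8) = 18443; answer 18443
Step 3: U2 = 18443; m = -13; cross terms: (-32*-19 - -3*-31)=515, (-3*-22 - -13*-19)=-181, (-13*5 - 20*-22)=375, (20*5 - 10*5)=50, (10*1 - 1*5)=5, (1*-31 - -32*1)=1; twice the area = |765| = 765; area = 765/2; answer 765/2

765/2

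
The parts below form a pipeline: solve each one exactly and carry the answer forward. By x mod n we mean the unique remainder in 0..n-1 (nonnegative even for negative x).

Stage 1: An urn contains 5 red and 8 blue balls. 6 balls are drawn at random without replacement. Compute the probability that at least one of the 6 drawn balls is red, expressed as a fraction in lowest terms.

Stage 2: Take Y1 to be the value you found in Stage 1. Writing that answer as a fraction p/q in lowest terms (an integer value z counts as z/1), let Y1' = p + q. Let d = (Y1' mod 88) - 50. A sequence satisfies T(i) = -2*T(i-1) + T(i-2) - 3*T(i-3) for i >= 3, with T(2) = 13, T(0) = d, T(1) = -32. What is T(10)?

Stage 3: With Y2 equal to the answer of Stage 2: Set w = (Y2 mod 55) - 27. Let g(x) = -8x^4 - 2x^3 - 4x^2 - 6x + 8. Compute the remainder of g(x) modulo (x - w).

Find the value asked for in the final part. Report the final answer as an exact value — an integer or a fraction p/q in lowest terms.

Stage 1: total draws C(13,6) = 1716; complement C(8,6) = 28; favorable 1716 - 28 = 1688; P = 422/429; answer 422/429
Stage 2: Y1 = 422/429; threaded value p + q = 851; d = 9; T(3) = -2*(13) + 1*(-32) - 3*(9) = -85; iterating: T(3)=-85, T(4)=279, T(5)=-682, T(6)=1898, T(7)=-5315, T(8)=14574, T(9)=-40157, T(10)=110833; answer 110833
Stage 3: Y2 = 110833; w = -19; remainder = value at the root: -8*(-19)^4 - 2*(-19)^3 - 4*(-19)^2 - 6*(-19)^1 + 8 = (-1042568) + (13718) + (-1444) + (114) + (8) = -1030172; answer -1030172

-1030172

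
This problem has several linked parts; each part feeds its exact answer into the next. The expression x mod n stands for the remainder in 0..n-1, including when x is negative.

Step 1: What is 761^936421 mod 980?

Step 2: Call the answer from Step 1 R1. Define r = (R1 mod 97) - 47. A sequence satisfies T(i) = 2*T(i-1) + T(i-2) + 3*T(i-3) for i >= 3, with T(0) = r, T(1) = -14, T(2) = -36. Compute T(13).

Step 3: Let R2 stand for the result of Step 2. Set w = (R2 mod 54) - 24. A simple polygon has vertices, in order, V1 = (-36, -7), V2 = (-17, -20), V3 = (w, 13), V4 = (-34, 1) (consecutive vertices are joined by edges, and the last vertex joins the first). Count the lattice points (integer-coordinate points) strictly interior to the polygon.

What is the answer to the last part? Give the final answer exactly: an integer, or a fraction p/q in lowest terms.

Step 1: squarings mod 980: 761^1=761, 761^2=921, 761^4=541, 761^8=641, 761^16=261, 761^32=501, 761^64=121, 761^128=921, 761^256=541, 761^512=641, 761^1024=261, 761^2048=501, 761^4096=121, 761^8192=921, 761^16384=541, 761^32768=641, 761^65536=261, 761^131072=501, 761^262144=121, 761^524288=921; 761^936421 = 761^1 * 761^4 * 761^32 * 761^64 * 761^128 * 761^256 * 761^2048 * 761^16384 * 761^131072 * 761^262144 * 761^524288 = 481 (mod 980); answer 481
Step 2: R1 = 481; r = 46; T(3) = 2*(-36) + 1*(-14) + 3*(46) = 52; iterating: T(3)=52, T(4)=26, T(5)=-4, T(6)=174, T(7)=422, T(8)=1006, T(9)=2956, T(10)=8184, T(11)=22342, T(12)=61736, T(13)=170366; answer 170366
Step 3: R2 = 170366; w = 26; cross terms: (-36*-20 - -17*-7)=601, (-17*13 - 26*-20)=299, (26*1 - -34*13)=468, (-34*-7 - -36*1)=274; twice the area = |1642| = 1642; area = 821; boundary points = 1 + 1 + 12 + 2 = 16; strictly interior points = area - boundary/2 + 1 = 814; answer 814

814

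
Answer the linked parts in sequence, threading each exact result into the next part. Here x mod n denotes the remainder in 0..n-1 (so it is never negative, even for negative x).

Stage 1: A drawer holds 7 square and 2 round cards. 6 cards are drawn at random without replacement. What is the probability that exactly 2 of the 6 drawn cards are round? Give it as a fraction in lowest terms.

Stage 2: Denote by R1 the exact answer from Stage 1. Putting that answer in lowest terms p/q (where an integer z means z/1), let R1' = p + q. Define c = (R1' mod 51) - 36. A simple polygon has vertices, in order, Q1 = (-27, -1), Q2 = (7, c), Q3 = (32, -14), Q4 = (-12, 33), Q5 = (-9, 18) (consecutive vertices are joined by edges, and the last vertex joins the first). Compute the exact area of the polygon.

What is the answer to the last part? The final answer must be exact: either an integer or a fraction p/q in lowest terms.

1247

Stage 1: total draws C(9,6) = 84; favorable C(2,2)*C(7,4) = 35; P = 5/12; answer 5/12
Stage 2: R1 = 5/12; threaded value p + q = 17; c = -19; cross terms: (-27*-19 - 7*-1)=520, (7*-14 - 32*-19)=510, (32*33 - -12*-14)=888, (-12*18 - -9*33)=81, (-9*-1 - -27*18)=495; twice the area = |2494| = 2494; area = 1247; answer 1247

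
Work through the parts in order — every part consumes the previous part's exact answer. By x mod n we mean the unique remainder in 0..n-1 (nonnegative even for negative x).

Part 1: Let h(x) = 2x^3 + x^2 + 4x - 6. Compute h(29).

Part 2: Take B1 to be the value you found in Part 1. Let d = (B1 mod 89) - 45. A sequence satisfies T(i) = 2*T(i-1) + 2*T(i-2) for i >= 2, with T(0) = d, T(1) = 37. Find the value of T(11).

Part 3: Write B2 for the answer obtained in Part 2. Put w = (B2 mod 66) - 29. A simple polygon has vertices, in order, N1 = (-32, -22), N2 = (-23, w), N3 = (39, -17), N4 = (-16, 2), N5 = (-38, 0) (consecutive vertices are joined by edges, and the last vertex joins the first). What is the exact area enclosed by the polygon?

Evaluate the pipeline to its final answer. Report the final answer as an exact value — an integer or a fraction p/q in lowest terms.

Part 1: 2*(29)^3 + 1*(29)^2 + 4*(29)^1 - 6 = (48778) + (841) + (116) + (-6) = 49729; answer 49729
Part 2: B1 = 49729; d = 22; T(2) = 2*(37) + 2*(22) = 118; iterating: T(2)=118, T(3)=310, T(4)=856, T(5)=2332, T(6)=6376, T(7)=17416, T(8)=47584, T(9)=130000, T(10)=355168, T(11)=970336; answer 970336
Part 3: B2 = 970336; w = -25; cross terms: (-32*-25 - -23*-22)=294, (-23*-17 - 39*-25)=1366, (39*2 - -16*-17)=-194, (-16*0 - -38*2)=76, (-38*-22 - -32*0)=836; twice the area = |2378| = 2378; area = 1189; answer 1189

1189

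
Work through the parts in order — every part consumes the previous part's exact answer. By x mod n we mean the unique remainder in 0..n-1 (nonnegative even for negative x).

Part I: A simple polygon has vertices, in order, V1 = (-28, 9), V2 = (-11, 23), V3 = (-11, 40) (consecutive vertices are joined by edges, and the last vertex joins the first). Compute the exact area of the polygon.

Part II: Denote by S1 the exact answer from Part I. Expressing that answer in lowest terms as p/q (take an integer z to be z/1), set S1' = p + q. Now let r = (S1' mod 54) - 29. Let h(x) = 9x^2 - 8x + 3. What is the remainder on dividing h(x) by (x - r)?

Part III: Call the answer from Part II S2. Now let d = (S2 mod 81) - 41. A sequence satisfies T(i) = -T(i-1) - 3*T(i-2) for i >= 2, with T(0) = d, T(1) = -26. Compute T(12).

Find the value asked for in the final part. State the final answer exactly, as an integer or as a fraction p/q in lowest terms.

-22405

Part I: cross terms: (-28*23 - -11*9)=-545, (-11*40 - -11*23)=-187, (-11*9 - -28*40)=1021; twice the area = |289| = 289; area = 289/2; answer 289/2
Part II: S1 = 289/2; threaded value p + q = 291; r = -8; remainder = value at the root: 9*(-8)^2 - 8*(-8)^1 + 3 = (576) + (64) + (3) = 643; answer 643
Part III: S2 = 643; d = 35; T(2) = -1*(-26) - 3*(35) = -79; iterating: T(2)=-79, T(3)=157, T(4)=80, T(5)=-551, T(6)=311, T(7)=1342, T(8)=-2275, T(9)=-1751, T(10)=8576, T(11)=-3323, T(12)=-22405; answer -22405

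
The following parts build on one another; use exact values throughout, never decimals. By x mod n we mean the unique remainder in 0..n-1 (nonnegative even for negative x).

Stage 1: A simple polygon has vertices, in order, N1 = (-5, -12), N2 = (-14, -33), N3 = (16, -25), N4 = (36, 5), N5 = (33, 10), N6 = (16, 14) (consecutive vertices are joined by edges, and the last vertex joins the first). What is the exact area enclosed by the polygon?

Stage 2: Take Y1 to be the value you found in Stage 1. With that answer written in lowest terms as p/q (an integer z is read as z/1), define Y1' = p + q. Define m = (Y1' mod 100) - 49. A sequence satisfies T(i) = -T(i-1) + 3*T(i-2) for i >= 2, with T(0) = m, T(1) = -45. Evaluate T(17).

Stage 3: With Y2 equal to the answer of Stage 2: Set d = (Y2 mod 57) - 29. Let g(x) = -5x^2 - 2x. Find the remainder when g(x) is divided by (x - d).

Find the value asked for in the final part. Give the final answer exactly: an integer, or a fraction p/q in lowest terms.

-88

Stage 1: cross terms: (-5*-33 - -14*-12)=-3, (-14*-25 - 16*-33)=878, (16*5 - 36*-25)=980, (36*10 - 33*5)=195, (33*14 - 16*10)=302, (16*-12 - -5*14)=-122; twice the area = |2230| = 2230; area = 1115; answer 1115
Stage 2: Y1 = 1115; threaded value p + q = 1116; m = -33; T(2) = -1*(-45) + 3*(-33) = -54; iterating: T(2)=-54, T(3)=-81, T(4)=-81, T(5)=-162, T(6)=-81, T(7)=-405, T(8)=162, T(9)=-1377, T(10)=1863, T(11)=-5994, T(12)=11583, T(13)=-29565, T(14)=64314, T(15)=-153009, T(16)=345951, T(17)=-804978; answer -804978
Stage 3: Y2 = -804978; d = 4; remainder = value at the root: -5*(4)^2 - 2*(4)^1 = (-80) + (-8) = -88; answer -88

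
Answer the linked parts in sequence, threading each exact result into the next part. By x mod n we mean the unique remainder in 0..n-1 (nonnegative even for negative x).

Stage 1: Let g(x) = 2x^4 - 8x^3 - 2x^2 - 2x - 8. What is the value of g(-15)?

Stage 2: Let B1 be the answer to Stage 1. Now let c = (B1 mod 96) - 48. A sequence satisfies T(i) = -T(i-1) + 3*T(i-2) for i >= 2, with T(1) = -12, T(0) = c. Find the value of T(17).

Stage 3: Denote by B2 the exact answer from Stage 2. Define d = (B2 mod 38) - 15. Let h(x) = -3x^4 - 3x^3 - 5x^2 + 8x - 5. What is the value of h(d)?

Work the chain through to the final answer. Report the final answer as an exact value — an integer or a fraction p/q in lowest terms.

-93020

Stage 1: 2*(-15)^4 - 8*(-15)^3 - 2*(-15)^2 - 2*(-15)^1 - 8 = (101250) + (27000) + (-450) + (30) + (-8) = 127822; answer 127822
Stage 2: B1 = 127822; c = -2; T(2) = -1*(-12) + 3*(-2) = 6; iterating: T(2)=6, T(3)=-42, T(4)=60, T(5)=-186, T(6)=366, T(7)=-924, T(8)=2022, T(9)=-4794, T(10)=10860, T(11)=-25242, T(12)=57822, T(13)=-133548, T(14)=307014, T(15)=-707658, T(16)=1628700, T(17)=-3751674; answer -3751674
Stage 3: B2 = -3751674; d = 13; -3*(13)^4 - 3*(13)^3 - 5*(13)^2 + 8*(13)^1 - 5 = (-85683) + (-6591) + (-845) + (104) + (-5) = -93020; answer -93020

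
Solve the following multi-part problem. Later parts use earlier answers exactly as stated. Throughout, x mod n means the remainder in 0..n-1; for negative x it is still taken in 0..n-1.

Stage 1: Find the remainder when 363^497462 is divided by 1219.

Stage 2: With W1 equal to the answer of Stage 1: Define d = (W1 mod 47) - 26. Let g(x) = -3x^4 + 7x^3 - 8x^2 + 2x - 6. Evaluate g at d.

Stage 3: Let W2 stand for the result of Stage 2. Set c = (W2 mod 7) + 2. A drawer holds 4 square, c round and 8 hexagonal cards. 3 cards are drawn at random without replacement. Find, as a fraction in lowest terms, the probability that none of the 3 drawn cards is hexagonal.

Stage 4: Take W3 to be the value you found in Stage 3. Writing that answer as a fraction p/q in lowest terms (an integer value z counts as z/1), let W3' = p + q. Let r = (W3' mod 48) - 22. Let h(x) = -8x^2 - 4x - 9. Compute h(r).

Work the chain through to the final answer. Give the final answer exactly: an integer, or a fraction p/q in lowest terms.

-489

Stage 1: squarings mod 1219: 363^1=363, 363^2=117, 363^4=280, 363^8=384, 363^16=1176, 363^32=630, 363^64=725, 363^128=236, 363^256=841, 363^512=261, 363^1024=1076, 363^2048=945, 363^4096=717, 363^8192=890, 363^16384=969, 363^32768=331, 363^65536=1070, 363^131072=259, 363^262144=36; 363^497462 = 363^2 * 363^4 * 363^16 * 363^32 * 363^256 * 363^512 * 363^1024 * 363^4096 * 363^32768 * 363^65536 * 363^131072 * 363^262144 = 886 (mod 1219); answer 886
Stage 2: W1 = 886; d = 14; -3*(14)^4 + 7*(14)^3 - 8*(14)^2 + 2*(14)^1 - 6 = (-115248) + (19208) + (-1568) + (28) + (-6) = -97586; answer -97586
Stage 3: W2 = -97586; c = 3; total draws C(15,3) = 455; favorable C(7,3) = 35; P = 1/13; answer 1/13
Stage 4: W3 = 1/13; threaded value p + q = 14; r = -8; -8*(-8)^2 - 4*(-8)^1 - 9 = (-512) + (32) + (-9) = -489; answer -489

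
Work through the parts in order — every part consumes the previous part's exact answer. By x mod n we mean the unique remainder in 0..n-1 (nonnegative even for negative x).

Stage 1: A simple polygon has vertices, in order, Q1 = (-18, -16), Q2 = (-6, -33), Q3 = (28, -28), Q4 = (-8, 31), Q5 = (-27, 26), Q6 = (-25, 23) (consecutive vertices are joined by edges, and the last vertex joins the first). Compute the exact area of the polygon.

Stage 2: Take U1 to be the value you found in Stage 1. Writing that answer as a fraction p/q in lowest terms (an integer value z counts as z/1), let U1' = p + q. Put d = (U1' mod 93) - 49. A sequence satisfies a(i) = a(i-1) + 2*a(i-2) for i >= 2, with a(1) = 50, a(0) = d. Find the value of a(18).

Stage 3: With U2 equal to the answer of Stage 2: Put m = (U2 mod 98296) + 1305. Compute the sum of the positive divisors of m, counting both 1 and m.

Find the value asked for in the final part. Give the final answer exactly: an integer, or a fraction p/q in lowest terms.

Stage 1: cross terms: (-18*-33 - -6*-16)=498, (-6*-28 - 28*-33)=1092, (28*31 - -8*-28)=644, (-8*26 - -27*31)=629, (-27*23 - -25*26)=29, (-25*-16 - -18*23)=814; twice the area = |3706| = 3706; area = 1853; answer 1853
Stage 2: U1 = 1853; threaded value p + q = 1854; d = 38; a(2) = 1*(50) + 2*(38) = 126; iterating: a(2)=126, a(3)=226, a(4)=478, a(5)=930, a(6)=1886, a(7)=3746, a(8)=7518, a(9)=15010, a(10)=30046, a(11)=60066, a(12)=120158, a(13)=240290, a(14)=480606, a(15)=961186, a(16)=1922398, a(17)=3844770, a(18)=7689566; answer 7689566
Stage 3: U2 = 7689566; m = 23783; 23783 = 17 * 1399; sigma = (1 + 17) * (1 + 1399) = 18 * 1400 = 25200; answer 25200

25200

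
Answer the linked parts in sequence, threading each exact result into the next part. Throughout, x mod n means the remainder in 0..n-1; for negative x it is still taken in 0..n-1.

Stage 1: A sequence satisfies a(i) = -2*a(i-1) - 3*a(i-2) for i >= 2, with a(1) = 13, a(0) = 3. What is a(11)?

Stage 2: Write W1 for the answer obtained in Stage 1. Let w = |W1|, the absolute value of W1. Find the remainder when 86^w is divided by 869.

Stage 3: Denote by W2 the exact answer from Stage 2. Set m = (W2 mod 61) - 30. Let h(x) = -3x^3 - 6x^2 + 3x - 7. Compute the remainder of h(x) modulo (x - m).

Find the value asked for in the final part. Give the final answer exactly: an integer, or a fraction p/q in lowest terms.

Stage 1: a(2) = -2*(13) - 3*(3) = -35; iterating: a(2)=-35, a(3)=31, a(4)=43, a(5)=-179, a(6)=229, a(7)=79, a(8)=-845, a(9)=1453, a(10)=-371, a(11)=-3617; answer -3617
Stage 2: W1 = -3617; w = 3617; squarings mod 869: 86^1=86, 86^2=444, 86^4=742, 86^8=487, 86^16=801, 86^32=279, 86^64=500, 86^128=597, 86^256=119, 86^512=257, 86^1024=5, 86^2048=25; 86^3617 = 86^1 * 86^32 * 86^512 * 86^1024 * 86^2048 = 774 (mod 869); answer 774
Stage 3: W2 = 774; m = 12; remainder = value at the root: -3*(12)^3 - 6*(12)^2 + 3*(12)^1 - 7 = (-5184) + (-864) + (36) + (-7) = -6019; answer -6019

-6019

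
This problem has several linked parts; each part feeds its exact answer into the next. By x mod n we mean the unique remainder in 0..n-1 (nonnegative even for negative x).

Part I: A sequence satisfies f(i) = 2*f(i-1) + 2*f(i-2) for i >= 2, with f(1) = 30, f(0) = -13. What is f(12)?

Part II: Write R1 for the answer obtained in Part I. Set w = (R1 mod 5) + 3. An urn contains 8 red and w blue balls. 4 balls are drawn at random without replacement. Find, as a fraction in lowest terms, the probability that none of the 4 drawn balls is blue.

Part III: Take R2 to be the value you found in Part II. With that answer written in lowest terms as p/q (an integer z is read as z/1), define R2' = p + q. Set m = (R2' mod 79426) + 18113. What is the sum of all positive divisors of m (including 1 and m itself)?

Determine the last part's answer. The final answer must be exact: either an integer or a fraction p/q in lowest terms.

Part I: f(2) = 2*(30) + 2*(-13) = 34; iterating: f(2)=34, f(3)=128, f(4)=324, f(5)=904, f(6)=2456, f(7)=6720, f(8)=18352, f(9)=50144, f(10)=136992, f(11)=374272, f(12)=1022528; answer 1022528
Part II: R1 = 1022528; w = 6; total draws C(14,4) = 1001; favorable C(8,4) = 70; P = 10/143; answer 10/143
Part III: R2 = 10/143; threaded value p + q = 153; m = 18266; 18266 = 2 * 9133; sigma = (1 + 2) * (1 + 9133) = 3 * 9134 = 27402; answer 27402

27402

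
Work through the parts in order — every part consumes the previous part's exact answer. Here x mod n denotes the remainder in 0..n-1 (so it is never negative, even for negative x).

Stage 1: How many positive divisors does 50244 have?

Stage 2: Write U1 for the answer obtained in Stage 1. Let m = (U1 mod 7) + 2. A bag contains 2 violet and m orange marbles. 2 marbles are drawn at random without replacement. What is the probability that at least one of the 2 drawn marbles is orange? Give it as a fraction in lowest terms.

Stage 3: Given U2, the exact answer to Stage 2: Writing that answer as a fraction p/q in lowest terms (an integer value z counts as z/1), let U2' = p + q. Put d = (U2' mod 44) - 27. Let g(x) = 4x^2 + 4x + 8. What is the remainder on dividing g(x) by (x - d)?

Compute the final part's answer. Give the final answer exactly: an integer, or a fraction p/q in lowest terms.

Stage 1: 50244 = 2^2 * 3 * 53 * 79; number of divisors = (2+1) * (1+1) * (1+1) * (1+1) = 24; answer 24
Stage 2: U1 = 24; m = 5; total draws C(7,2) = 21; complement C(2,2) = 1; favorable 21 - 1 = 20; P = 20/21; answer 20/21
Stage 3: U2 = 20/21; threaded value p + q = 41; d = 14; remainder = value at the root: 4*(14)^2 + 4*(14)^1 + 8 = (784) + (56) + (8) = 848; answer 848

848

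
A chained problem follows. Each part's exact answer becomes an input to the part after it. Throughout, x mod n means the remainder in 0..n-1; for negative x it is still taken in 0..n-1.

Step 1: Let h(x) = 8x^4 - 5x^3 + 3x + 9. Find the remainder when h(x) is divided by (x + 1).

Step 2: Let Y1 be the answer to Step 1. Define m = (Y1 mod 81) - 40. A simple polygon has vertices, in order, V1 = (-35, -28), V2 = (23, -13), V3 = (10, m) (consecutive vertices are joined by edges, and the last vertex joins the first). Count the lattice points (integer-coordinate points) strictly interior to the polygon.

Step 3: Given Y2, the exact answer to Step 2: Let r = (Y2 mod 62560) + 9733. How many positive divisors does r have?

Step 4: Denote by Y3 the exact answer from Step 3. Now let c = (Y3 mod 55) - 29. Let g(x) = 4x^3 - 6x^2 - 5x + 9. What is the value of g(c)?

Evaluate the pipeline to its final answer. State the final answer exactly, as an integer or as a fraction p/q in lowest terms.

-9728

Step 1: remainder = value at the root: 8*(-1)^4 - 5*(-1)^3 + 3*(-1)^1 + 9 = (8) + (5) + (-3) + (9) = 19; answer 19
Step 2: Y1 = 19; m = -21; cross terms: (-35*-13 - 23*-28)=1099, (23*-21 - 10*-13)=-353, (10*-28 - -35*-21)=-1015; twice the area = |-269| = 269; area = 269/2; boundary points = 1 + 1 + 1 = 3; strictly interior points = area - boundary/2 + 1 = 134; answer 134
Step 3: Y2 = 134; r = 9867; 9867 = 3 * 11 * 13 * 23; number of divisors = (1+1) * (1+1) * (1+1) * (1+1) = 16; answer 16
Step 4: Y3 = 16; c = -13; 4*(-13)^3 - 6*(-13)^2 - 5*(-13)^1 + 9 = (-8788) + (-1014) + (65) + (9) = -9728; answer -9728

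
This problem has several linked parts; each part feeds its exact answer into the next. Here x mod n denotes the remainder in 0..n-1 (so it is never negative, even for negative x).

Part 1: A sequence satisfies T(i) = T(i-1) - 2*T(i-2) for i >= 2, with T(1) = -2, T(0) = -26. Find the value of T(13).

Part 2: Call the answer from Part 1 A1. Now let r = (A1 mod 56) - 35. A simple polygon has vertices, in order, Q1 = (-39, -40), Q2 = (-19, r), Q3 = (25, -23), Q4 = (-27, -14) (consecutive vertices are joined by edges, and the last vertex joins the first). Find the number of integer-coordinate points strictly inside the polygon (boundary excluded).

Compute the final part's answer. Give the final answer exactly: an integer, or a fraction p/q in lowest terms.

730

Part 1: T(2) = 1*(-2) - 2*(-26) = 50; iterating: T(2)=50, T(3)=54, T(4)=-46, T(5)=-154, T(6)=-62, T(7)=246, T(8)=370, T(9)=-122, T(10)=-862, T(11)=-618, T(12)=1106, T(13)=2342; answer 2342
Part 2: A1 = 2342; r = 11; cross terms: (-39*11 - -19*-40)=-1189, (-19*-23 - 25*11)=162, (25*-14 - -27*-23)=-971, (-27*-40 - -39*-14)=534; twice the area = |-1464| = 1464; area = 732; boundary points = 1 + 2 + 1 + 2 = 6; strictly interior points = area - boundary/2 + 1 = 730; answer 730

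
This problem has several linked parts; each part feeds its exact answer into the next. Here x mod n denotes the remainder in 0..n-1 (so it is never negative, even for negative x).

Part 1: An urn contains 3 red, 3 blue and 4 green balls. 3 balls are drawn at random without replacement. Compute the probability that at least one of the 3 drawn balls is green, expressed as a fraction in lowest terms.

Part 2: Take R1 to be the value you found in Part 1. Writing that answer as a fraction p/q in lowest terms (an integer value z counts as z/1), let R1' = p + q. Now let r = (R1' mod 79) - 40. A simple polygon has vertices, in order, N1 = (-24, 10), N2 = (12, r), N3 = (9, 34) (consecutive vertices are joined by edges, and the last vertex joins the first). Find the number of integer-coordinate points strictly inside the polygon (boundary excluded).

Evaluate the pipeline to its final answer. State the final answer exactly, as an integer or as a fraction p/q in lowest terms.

1072

Part 1: total draws C(10,3) = 120; complement C(6,3) = 20; favorable 120 - 20 = 100; P = 5/6; answer 5/6
Part 2: R1 = 5/6; threaded value p + q = 11; r = -29; cross terms: (-24*-29 - 12*10)=576, (12*34 - 9*-29)=669, (9*10 - -24*34)=906; twice the area = |2151| = 2151; area = 2151/2; boundary points = 3 + 3 + 3 = 9; strictly interior points = area - boundary/2 + 1 = 1072; answer 1072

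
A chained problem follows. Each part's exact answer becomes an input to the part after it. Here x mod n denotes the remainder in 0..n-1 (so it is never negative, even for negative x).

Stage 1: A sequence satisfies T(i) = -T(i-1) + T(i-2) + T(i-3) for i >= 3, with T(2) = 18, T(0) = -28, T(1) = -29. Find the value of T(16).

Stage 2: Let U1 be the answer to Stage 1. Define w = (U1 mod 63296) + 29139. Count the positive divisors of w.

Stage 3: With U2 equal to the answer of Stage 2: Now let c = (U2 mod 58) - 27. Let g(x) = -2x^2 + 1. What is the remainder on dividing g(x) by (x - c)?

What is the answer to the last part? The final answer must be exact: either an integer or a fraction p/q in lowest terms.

-1057

Stage 1: T(3) = -1*(18) + 1*(-29) + 1*(-28) = -75; iterating: T(3)=-75, T(4)=64, T(5)=-121, T(6)=110, T(7)=-167, T(8)=156, T(9)=-213, T(10)=202, T(11)=-259, T(12)=248, T(13)=-305, T(14)=294, T(15)=-351, T(16)=340; answer 340
Stage 2: U1 = 340; w = 29479; 29479 = 41 * 719; number of divisors = (1+1) * (1+1) = 4; answer 4
Stage 3: U2 = 4; c = -23; remainder = value at the root: -2*(-23)^2 + 1 = (-1058) + (1) = -1057; answer -1057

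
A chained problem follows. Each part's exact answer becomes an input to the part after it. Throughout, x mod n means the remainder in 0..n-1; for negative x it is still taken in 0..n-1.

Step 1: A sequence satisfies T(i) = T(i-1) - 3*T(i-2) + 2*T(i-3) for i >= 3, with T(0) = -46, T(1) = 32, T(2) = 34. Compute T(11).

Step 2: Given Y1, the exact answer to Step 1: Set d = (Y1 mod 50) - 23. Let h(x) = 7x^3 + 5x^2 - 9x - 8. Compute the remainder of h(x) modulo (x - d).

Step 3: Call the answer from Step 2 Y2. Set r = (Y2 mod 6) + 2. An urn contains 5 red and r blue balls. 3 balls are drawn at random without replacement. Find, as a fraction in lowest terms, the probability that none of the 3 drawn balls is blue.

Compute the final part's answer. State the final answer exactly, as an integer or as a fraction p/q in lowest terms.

Step 1: T(3) = 1*(34) - 3*(32) + 2*(-46) = -154; iterating: T(3)=-154, T(4)=-192, T(5)=338, T(6)=606, T(7)=-792, T(8)=-1934, T(9)=1654, T(10)=5872, T(11)=-2958; answer -2958
Step 2: Y1 = -2958; d = 19; remainder = value at the root: 7*(19)^3 + 5*(19)^2 - 9*(19)^1 - 8 = (48013) + (1805) + (-171) + (-8) = 49639; answer 49639
Step 3: Y2 = 49639; r = 3; total draws C(8,3) = 56; favorable C(5,3) = 10; P = 5/28; answer 5/28

5/28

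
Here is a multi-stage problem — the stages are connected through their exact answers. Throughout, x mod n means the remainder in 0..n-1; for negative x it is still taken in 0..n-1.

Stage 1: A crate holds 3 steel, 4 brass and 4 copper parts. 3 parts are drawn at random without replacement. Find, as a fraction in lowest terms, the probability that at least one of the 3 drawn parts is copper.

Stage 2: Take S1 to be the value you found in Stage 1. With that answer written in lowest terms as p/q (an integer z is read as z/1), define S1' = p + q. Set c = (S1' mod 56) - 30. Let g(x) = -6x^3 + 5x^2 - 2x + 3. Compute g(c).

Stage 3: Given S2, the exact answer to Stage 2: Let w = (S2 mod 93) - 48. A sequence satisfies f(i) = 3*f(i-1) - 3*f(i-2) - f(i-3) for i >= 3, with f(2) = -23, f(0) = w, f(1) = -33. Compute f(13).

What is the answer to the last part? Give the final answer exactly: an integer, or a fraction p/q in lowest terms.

Stage 1: total draws C(11,3) = 165; complement C(7,3) = 35; favorable 165 - 35 = 130; P = 26/33; answer 26/33
Stage 2: S1 = 26/33; threaded value p + q = 59; c = -27; -6*(-27)^3 + 5*(-27)^2 - 2*(-27)^1 + 3 = (118098) + (3645) + (54) + (3) = 121800; answer 121800
Stage 3: S2 = 121800; w = 15; f(3) = 3*(-23) - 3*(-33) - 1*(15) = 15; iterating: f(3)=15, f(4)=147, f(5)=419, f(6)=801, f(7)=999, f(8)=175, f(9)=-3273, f(10)=-11343, f(11)=-24385, f(12)=-35853, f(13)=-23061; answer -23061

-23061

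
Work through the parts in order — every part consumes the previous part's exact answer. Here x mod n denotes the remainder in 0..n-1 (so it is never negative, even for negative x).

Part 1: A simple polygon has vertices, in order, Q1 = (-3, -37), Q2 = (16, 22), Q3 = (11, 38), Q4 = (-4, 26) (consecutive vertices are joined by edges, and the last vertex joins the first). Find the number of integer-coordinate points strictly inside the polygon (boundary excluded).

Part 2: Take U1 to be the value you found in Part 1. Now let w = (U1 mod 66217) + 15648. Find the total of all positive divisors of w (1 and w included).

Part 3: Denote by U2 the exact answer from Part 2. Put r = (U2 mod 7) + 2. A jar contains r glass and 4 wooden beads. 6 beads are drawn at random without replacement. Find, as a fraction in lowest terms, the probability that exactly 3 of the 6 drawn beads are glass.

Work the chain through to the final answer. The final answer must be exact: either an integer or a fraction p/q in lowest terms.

10/21

Part 1: cross terms: (-3*22 - 16*-37)=526, (16*38 - 11*22)=366, (11*26 - -4*38)=438, (-4*-37 - -3*26)=226; twice the area = |1556| = 1556; area = 778; boundary points = 1 + 1 + 3 + 1 = 6; strictly interior points = area - boundary/2 + 1 = 776; answer 776
Part 2: U1 = 776; w = 16424; 16424 = 2^3 * 2053; sigma = (1 + 2 + 4 + 8) * (1 + 2053) = 15 * 2054 = 30810; answer 30810
Part 3: U2 = 30810; r = 5; total draws C(9,6) = 84; favorable C(5,3)*C(4,3) = 40; P = 10/21; answer 10/21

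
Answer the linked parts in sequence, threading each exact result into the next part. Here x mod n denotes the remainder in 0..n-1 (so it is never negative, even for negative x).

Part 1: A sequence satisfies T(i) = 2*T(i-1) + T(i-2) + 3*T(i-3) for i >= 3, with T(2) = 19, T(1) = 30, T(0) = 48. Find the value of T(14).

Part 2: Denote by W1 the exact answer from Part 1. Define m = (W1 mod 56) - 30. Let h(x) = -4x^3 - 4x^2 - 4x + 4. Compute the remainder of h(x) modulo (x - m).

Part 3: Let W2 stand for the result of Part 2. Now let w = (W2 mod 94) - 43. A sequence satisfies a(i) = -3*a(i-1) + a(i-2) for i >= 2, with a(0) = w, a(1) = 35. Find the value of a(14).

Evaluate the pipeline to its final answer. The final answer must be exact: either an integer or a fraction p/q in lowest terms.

-235506382

Part 1: T(3) = 2*(19) + 1*(30) + 3*(48) = 212; iterating: T(3)=212, T(4)=533, T(5)=1335, T(6)=3839, T(7)=10612, T(8)=29068, T(9)=80265, T(10)=221434, T(11)=610337, T(12)=1682903, T(13)=4640445, T(14)=12794804; answer 12794804
Part 2: W1 = 12794804; m = 6; remainder = value at the root: -4*(6)^3 - 4*(6)^2 - 4*(6)^1 + 4 = (-864) + (-144) + (-24) + (4) = -1028; answer -1028
Part 3: W2 = -1028; w = -37; a(2) = -3*(35) + 1*(-37) = -142; iterating: a(2)=-142, a(3)=461, a(4)=-1525, a(5)=5036, a(6)=-16633, a(7)=54935, a(8)=-181438, a(9)=599249, a(10)=-1979185, a(11)=6536804, a(12)=-21589597, a(13)=71305595, a(14)=-235506382; answer -235506382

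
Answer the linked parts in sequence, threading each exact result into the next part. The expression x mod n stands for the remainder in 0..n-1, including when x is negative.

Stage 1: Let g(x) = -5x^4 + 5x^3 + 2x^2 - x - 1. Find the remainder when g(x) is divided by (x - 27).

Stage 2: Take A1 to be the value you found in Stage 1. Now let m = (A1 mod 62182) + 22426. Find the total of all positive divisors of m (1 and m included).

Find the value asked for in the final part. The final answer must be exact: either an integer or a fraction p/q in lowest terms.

184176

Stage 1: remainder = value at the root: -5*(27)^4 + 5*(27)^3 + 2*(27)^2 - 1*(27)^1 - 1 = (-2657205) + (98415) + (1458) + (-27) + (-1) = -2557360; answer -2557360
Stage 2: A1 = -2557360; m = 76710; 76710 = 2 * 3 * 5 * 2557; sigma = (1 + 2) * (1 + 3) * (1 + 5) * (1 + 2557) = 3 * 4 * 6 * 2558 = 184176; answer 184176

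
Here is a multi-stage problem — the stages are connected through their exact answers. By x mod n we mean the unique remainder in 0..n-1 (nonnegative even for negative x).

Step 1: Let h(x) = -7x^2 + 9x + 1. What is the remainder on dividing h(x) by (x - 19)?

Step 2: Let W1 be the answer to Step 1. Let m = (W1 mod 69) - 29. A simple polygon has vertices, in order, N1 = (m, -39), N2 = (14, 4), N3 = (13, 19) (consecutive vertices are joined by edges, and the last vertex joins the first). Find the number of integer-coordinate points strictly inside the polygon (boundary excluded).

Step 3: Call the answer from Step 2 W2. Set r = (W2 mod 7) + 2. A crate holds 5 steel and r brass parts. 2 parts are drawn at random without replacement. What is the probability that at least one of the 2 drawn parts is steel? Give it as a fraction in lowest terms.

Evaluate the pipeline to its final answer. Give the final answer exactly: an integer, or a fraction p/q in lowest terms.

Step 1: remainder = value at the root: -7*(19)^2 + 9*(19)^1 + 1 = (-2527) + (171) + (1) = -2355; answer -2355
Step 2: W1 = -2355; m = 31; cross terms: (31*4 - 14*-39)=670, (14*19 - 13*4)=214, (13*-39 - 31*19)=-1096; twice the area = |-212| = 212; area = 106; boundary points = 1 + 1 + 2 = 4; strictly interior points = area - boundary/2 + 1 = 105; answer 105
Step 3: W2 = 105; r = 2; total draws C(7,2) = 21; complement C(2,2) = 1; favorable 21 - 1 = 20; P = 20/21; answer 20/21

20/21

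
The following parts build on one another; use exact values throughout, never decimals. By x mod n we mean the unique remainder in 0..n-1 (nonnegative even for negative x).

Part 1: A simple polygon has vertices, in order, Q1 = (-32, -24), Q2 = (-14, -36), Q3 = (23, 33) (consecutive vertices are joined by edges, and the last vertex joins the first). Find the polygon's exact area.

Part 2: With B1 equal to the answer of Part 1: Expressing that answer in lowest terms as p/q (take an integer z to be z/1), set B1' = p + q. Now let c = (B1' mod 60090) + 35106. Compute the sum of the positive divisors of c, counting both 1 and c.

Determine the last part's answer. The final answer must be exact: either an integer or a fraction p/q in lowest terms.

Part 1: cross terms: (-32*-36 - -14*-24)=816, (-14*33 - 23*-36)=366, (23*-24 - -32*33)=504; twice the area = |1686| = 1686; area = 843; answer 843
Part 2: B1 = 843; threaded value p + q = 844; c = 35950; 35950 = 2 * 5^2 * 719; sigma = (1 + 2) * (1 + 5 + 25) * (1 + 719) = 3 * 31 * 720 = 66960; answer 66960

66960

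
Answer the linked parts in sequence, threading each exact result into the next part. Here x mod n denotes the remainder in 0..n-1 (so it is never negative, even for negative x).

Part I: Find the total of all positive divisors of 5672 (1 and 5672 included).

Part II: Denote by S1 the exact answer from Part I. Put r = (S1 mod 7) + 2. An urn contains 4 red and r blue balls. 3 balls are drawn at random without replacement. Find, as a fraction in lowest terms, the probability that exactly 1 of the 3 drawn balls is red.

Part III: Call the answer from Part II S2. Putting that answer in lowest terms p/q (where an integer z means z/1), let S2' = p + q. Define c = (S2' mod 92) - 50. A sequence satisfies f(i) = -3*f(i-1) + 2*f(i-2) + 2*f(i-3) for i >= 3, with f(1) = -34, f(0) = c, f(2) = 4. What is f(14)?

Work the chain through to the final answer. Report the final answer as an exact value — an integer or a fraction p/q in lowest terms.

68430586

Part I: 5672 = 2^3 * 709; sigma = (1 + 2 + 4 + 8) * (1 + 709) = 15 * 710 = 10650; answer 10650
Part II: S1 = 10650; r = 5; total draws C(9,3) = 84; favorable C(4,1)*C(5,2) = 40; P = 10/21; answer 10/21
Part III: S2 = 10/21; threaded value p + q = 31; c = -19; f(3) = -3*(4) + 2*(-34) + 2*(-19) = -118; iterating: f(3)=-118, f(4)=294, f(5)=-1110, f(6)=3682, f(7)=-12678, f(8)=43178, f(9)=-147526, f(10)=503578, f(11)=-1719430, f(12)=5870394, f(13)=-20042886, f(14)=68430586; answer 68430586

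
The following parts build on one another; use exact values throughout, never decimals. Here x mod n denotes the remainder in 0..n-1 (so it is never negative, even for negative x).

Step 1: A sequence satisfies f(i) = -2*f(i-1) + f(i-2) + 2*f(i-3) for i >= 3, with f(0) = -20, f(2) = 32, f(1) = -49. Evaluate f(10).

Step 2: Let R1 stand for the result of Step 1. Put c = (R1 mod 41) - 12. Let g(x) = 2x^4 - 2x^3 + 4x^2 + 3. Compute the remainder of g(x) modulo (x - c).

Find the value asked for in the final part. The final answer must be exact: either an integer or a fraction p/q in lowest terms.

45507

Step 1: f(3) = -2*(32) + 1*(-49) + 2*(-20) = -153; iterating: f(3)=-153, f(4)=240, f(5)=-569, f(6)=1072, f(7)=-2233, f(8)=4400, f(9)=-8889, f(10)=17712; answer 17712
Step 2: R1 = 17712; c = -12; remainder = value at the root: 2*(-12)^4 - 2*(-12)^3 + 4*(-12)^2 + 3 = (41472) + (3456) + (576) + (3) = 45507; answer 45507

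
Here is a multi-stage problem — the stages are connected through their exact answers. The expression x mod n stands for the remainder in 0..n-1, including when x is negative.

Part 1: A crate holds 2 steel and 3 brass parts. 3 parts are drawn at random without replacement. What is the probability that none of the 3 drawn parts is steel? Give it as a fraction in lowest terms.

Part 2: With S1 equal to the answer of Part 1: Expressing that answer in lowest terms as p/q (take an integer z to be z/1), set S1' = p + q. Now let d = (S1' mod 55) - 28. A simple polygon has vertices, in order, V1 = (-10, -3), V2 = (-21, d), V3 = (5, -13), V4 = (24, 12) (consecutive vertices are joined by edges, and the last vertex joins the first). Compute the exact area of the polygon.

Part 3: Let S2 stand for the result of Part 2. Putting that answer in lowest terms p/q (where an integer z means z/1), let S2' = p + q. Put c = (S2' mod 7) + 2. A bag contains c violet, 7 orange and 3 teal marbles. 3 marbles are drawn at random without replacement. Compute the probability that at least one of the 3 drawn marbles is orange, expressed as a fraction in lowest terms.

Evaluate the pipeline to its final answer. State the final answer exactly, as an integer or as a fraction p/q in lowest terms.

14/17

Part 1: total draws C(5,3) = 10; favorable C(3,3) = 1; P = 1/10; answer 1/10
Part 2: S1 = 1/10; threaded value p + q = 11; d = -17; cross terms: (-10*-17 - -21*-3)=107, (-21*-13 - 5*-17)=358, (5*12 - 24*-13)=372, (24*-3 - -10*12)=48; twice the area = |885| = 885; area = 885/2; answer 885/2
Part 3: S2 = 885/2; threaded value p + q = 887; c = 7; total draws C(17,3) = 680; complement C(10,3) = 120; favorable 680 - 120 = 560; P = 14/17; answer 14/17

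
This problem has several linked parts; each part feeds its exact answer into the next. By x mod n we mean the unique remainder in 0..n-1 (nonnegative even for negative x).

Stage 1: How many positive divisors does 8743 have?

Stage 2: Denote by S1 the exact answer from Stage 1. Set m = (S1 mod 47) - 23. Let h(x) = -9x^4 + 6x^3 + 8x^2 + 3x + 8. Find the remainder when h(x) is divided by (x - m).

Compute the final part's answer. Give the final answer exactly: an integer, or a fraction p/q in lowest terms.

Stage 1: 8743 = 7 * 1249; number of divisors = (1+1) * (1+1) = 4; answer 4
Stage 2: S1 = 4; m = -19; remainder = value at the root: -9*(-19)^4 + 6*(-19)^3 + 8*(-19)^2 + 3*(-19)^1 + 8 = (-1172889) + (-41154) + (2888) + (-57) + (8) = -1211204; answer -1211204

-1211204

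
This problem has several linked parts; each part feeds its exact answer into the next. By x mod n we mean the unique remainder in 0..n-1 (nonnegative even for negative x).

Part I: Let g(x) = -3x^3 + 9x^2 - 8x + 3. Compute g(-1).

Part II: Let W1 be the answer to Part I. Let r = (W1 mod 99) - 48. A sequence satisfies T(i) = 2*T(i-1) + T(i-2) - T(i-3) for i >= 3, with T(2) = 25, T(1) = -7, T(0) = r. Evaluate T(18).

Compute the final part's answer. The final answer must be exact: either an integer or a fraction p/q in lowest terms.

Part I: -3*(-1)^3 + 9*(-1)^2 - 8*(-1)^1 + 3 = (3) + (9) + (8) + (3) = 23; answer 23
Part II: W1 = 23; r = -25; T(3) = 2*(25) + 1*(-7) - 1*(-25) = 68; iterating: T(3)=68, T(4)=168, T(5)=379, T(6)=858, T(7)=1927, T(8)=4333, T(9)=9735, T(10)=21876, T(11)=49154, T(12)=110449, T(13)=248176, T(14)=557647, T(15)=1253021, T(16)=2815513, T(17)=6326400, T(18)=14215292; answer 14215292

14215292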